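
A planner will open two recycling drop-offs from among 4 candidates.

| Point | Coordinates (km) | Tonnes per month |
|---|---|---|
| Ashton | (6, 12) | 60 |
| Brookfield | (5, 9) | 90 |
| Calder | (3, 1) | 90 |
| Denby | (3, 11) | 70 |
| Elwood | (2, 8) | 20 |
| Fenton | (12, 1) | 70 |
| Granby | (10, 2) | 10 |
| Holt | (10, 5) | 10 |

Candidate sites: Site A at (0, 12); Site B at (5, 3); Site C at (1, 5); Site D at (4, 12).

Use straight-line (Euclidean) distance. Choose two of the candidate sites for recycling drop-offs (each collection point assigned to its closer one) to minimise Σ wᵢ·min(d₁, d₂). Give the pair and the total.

Evaluate every pair (each demand assigned to the nearer of the two):
  {Site B, Site D}: total = 1462.1
  {Site C, Site D}: total = 1973.5
  {Site A, Site B}: total = 2064.6
  {Site B, Site C}: total = 2400.2
  {Site A, Site C}: total = 2560.4
  {Site A, Site D}: total = 2748.0
Best pair: {Site B, Site D} with total 1462.1.

{Site B, Site D}, total 1462.1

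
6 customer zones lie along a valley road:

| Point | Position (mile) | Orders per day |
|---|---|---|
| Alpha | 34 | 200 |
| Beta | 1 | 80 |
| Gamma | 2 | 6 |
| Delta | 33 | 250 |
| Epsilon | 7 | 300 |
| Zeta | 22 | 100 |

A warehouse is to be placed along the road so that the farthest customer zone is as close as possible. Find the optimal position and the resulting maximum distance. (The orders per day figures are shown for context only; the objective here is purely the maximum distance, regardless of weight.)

location 17.5, max distance 16.5

The 1-center on a line is the midpoint of the two extreme points: leftmost at 1, rightmost at 34.
Optimal location = (1 + 34)/2 = 17.5; maximum distance = (34 − 1)/2 = 16.5.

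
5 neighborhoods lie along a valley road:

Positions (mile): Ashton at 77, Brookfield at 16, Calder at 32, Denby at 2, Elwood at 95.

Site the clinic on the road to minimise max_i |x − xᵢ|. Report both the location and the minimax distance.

The 1-center on a line is the midpoint of the two extreme points: leftmost at 2, rightmost at 95.
Optimal location = (2 + 95)/2 = 48.5; maximum distance = (95 − 2)/2 = 46.5.

location 48.5, max distance 46.5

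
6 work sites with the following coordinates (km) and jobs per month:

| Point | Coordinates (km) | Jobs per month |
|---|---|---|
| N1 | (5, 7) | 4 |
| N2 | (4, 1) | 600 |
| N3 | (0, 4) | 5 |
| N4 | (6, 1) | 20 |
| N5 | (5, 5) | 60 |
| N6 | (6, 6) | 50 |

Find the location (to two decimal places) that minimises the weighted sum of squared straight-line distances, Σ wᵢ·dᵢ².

(4.25, 1.72)

The minimiser of Σwᵢ‖p−pᵢ‖² is the weighted centroid p* = (Σwᵢpᵢ)/(Σwᵢ).
Σwᵢ = 739.
Σwᵢxᵢ = 4·5 + 600·4 + 5·0 + 20·6 + 60·5 + 50·6 = 3140.
Σwᵢyᵢ = 4·7 + 600·1 + 5·4 + 20·1 + 60·5 + 50·6 = 1268.
x* = 3140/739 = 4.25, y* = 1268/739 = 1.72.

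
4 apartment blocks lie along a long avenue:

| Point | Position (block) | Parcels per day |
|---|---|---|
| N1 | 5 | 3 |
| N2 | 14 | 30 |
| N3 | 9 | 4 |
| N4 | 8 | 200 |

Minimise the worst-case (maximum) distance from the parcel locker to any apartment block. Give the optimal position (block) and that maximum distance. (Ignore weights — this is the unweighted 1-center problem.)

The 1-center on a line is the midpoint of the two extreme points: leftmost at 5, rightmost at 14.
Optimal location = (5 + 14)/2 = 9.5; maximum distance = (14 − 5)/2 = 4.5.

location 9.5, max distance 4.5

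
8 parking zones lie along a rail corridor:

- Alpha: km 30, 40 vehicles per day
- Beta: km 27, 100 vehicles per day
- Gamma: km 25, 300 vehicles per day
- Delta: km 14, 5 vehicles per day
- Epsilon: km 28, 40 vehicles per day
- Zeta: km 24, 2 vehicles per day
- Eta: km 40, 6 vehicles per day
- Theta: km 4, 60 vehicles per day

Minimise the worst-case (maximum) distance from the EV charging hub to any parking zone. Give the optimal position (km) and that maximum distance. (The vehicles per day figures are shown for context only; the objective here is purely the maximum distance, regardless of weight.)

The 1-center on a line is the midpoint of the two extreme points: leftmost at 4, rightmost at 40.
Optimal location = (4 + 40)/2 = 22; maximum distance = (40 − 4)/2 = 18.

location 22, max distance 18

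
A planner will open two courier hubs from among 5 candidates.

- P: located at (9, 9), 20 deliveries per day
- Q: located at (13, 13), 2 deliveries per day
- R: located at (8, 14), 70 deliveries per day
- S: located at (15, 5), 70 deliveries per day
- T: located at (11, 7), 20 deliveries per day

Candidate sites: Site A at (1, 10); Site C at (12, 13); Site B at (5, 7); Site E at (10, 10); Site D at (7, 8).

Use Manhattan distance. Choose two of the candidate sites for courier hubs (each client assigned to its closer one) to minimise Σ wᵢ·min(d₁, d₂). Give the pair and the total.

Evaluate every pair (each demand assigned to the nearer of the two):
  {Site C, Site E}: total = 1172
  {Site A, Site E}: total = 1252
  {Site B, Site E}: total = 1252
  {Site E, Site D}: total = 1252
  {Site C, Site D}: total = 1282
  {Site C, Site B}: total = 1362
  {Site A, Site C}: total = 1402
  {Site A, Site D}: total = 1442
  {Site B, Site D}: total = 1442
  {Site A, Site B}: total = 1808
Best pair: {Site C, Site E} with total 1172.

{Site C, Site E}, total 1172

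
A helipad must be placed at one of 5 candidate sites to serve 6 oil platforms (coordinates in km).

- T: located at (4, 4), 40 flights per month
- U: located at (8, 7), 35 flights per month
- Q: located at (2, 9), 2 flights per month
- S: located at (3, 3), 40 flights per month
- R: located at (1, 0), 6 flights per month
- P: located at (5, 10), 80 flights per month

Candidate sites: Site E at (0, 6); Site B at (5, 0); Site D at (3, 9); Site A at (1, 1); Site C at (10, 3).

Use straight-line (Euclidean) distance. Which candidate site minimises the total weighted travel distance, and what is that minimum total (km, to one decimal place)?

Site D, total 868.6 km

Total weighted distance at each candidate:
  Site E (0, 6): total = 1186.7
  Site B (5, 0): total = 1418.7
  Site D (3, 9): total = 868.6
  Site A (1, 1): total = 1415.6
  Site C (10, 3): total = 1444.9
Minimum is at Site D with total 868.6 km.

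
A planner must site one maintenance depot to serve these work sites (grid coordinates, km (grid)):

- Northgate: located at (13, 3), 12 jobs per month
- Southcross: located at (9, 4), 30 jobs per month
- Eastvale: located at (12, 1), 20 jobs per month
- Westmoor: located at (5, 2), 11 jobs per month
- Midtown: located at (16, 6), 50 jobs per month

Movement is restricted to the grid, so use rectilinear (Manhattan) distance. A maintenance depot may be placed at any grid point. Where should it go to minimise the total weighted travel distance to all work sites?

(13, 4)

Manhattan distance separates: Σwᵢ(|x−xᵢ|+|y−yᵢ|) = Σwᵢ|x−xᵢ| + Σwᵢ|y−yᵢ|, so x and y are optimised independently as 1-D weighted medians.
Total weight W = 123; half = 61.5.
x-coordinate, sorted with cumulative weight:
  x=5 (Westmoor, w=11) cum 11
  x=9 (Southcross, w=30) cum 41
  x=12 (Eastvale, w=20) cum 61
  x=13 (Northgate, w=12) cum 73  ← median
  x=16 (Midtown, w=50) cum 123
⇒ x* = 13
y-coordinate, sorted with cumulative weight:
  y=1 (Eastvale, w=20) cum 20
  y=2 (Westmoor, w=11) cum 31
  y=3 (Northgate, w=12) cum 43
  y=4 (Southcross, w=30) cum 73  ← median
  y=6 (Midtown, w=50) cum 123
⇒ y* = 4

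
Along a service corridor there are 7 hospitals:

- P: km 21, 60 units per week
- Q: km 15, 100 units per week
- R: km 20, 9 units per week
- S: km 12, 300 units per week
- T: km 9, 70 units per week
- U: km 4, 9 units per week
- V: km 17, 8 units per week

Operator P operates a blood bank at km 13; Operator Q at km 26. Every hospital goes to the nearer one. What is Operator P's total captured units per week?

The indifferent point is the midpoint (13+26)/2 = 19.5; hospitals left of it (closer to Operator P at 13) go to Operator P, those right go to Operator Q.
  U at 4 (w=9) → Operator P
  T at 9 (w=70) → Operator P
  S at 12 (w=300) → Operator P
  Q at 15 (w=100) → Operator P
  V at 17 (w=8) → Operator P
  R at 20 (w=9) → Operator Q
  P at 21 (w=60) → Operator Q
Operator P captures 487; Operator Q captures 69.

487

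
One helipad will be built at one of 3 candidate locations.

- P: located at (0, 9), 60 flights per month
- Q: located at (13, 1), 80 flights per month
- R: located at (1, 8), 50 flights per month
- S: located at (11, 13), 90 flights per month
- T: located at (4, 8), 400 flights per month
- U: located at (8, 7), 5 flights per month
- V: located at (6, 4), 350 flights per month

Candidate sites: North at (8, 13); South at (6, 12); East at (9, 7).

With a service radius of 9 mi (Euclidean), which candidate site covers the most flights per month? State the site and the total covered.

Coverage radius r = 9 mi; a point is covered iff (Δx)²+(Δy)² ≤ 9² = 81.
  North (8, 13): covers {P, R, S, T, U} → 605
  South (6, 12): covers {P, R, S, T, U, V} → 955
  East (9, 7): covers {Q, R, S, T, U, V} → 975
Maximum coverage at East: 975 flights per month.

East, covering 975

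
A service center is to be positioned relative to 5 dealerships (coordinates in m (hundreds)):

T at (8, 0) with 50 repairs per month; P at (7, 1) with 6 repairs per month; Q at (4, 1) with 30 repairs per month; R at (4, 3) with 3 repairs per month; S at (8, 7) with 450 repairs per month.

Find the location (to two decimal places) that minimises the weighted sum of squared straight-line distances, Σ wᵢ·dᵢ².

The minimiser of Σwᵢ‖p−pᵢ‖² is the weighted centroid p* = (Σwᵢpᵢ)/(Σwᵢ).
Σwᵢ = 539.
Σwᵢxᵢ = 50·8 + 6·7 + 30·4 + 3·4 + 450·8 = 4174.
Σwᵢyᵢ = 50·0 + 6·1 + 30·1 + 3·3 + 450·7 = 3195.
x* = 4174/539 = 7.74, y* = 3195/539 = 5.93.

(7.74, 5.93)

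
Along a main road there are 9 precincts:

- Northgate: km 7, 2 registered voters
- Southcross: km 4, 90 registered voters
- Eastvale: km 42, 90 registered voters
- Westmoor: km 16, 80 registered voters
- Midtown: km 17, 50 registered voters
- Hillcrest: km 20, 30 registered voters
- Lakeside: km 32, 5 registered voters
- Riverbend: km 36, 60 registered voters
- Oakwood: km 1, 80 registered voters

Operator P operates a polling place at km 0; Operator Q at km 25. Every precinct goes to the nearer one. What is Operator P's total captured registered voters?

172

The indifferent point is the midpoint (0+25)/2 = 12.5; precincts left of it (closer to Operator P at 0) go to Operator P, those right go to Operator Q.
  Oakwood at 1 (w=80) → Operator P
  Southcross at 4 (w=90) → Operator P
  Northgate at 7 (w=2) → Operator P
  Westmoor at 16 (w=80) → Operator Q
  Midtown at 17 (w=50) → Operator Q
  Hillcrest at 20 (w=30) → Operator Q
  Lakeside at 32 (w=5) → Operator Q
  Riverbend at 36 (w=60) → Operator Q
  Eastvale at 42 (w=90) → Operator Q
Operator P captures 172; Operator Q captures 315.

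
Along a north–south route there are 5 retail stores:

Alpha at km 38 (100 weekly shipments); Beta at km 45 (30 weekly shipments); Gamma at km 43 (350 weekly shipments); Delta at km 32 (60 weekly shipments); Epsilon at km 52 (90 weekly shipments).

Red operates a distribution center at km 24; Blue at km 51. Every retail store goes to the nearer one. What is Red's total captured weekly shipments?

The indifferent point is the midpoint (24+51)/2 = 37.5; retail stores left of it (closer to Red at 24) go to Red, those right go to Blue.
  Delta at 32 (w=60) → Red
  Alpha at 38 (w=100) → Blue
  Gamma at 43 (w=350) → Blue
  Beta at 45 (w=30) → Blue
  Epsilon at 52 (w=90) → Blue
Red captures 60; Blue captures 570.

60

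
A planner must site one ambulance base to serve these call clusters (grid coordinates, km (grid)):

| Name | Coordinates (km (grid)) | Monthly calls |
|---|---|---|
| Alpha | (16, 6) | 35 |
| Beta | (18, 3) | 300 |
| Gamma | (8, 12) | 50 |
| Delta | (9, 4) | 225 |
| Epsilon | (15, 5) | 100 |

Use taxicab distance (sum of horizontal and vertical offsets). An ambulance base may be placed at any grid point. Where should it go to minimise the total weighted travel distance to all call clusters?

Manhattan distance separates: Σwᵢ(|x−xᵢ|+|y−yᵢ|) = Σwᵢ|x−xᵢ| + Σwᵢ|y−yᵢ|, so x and y are optimised independently as 1-D weighted medians.
Total weight W = 710; half = 355.
x-coordinate, sorted with cumulative weight:
  x=8 (Gamma, w=50) cum 50
  x=9 (Delta, w=225) cum 275
  x=15 (Epsilon, w=100) cum 375  ← median
  x=16 (Alpha, w=35) cum 410
  x=18 (Beta, w=300) cum 710
⇒ x* = 15
y-coordinate, sorted with cumulative weight:
  y=3 (Beta, w=300) cum 300
  y=4 (Delta, w=225) cum 525  ← median
  y=5 (Epsilon, w=100) cum 625
  y=6 (Alpha, w=35) cum 660
  y=12 (Gamma, w=50) cum 710
⇒ y* = 4

(15, 4)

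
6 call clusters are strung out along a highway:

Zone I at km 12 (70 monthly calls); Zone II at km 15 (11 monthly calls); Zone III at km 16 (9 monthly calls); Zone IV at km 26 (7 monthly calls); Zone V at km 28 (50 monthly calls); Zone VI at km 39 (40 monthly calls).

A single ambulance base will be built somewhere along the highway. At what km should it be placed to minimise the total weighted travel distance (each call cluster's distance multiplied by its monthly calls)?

x = 26

For a sum of weighted absolute distances on a line, the optimum is the weighted median (not the mean). Total weight W = 187; half-weight = 93.5.
Sort by position and accumulate weight:
  km 12 (Zone I, w=70) → cum 70
  km 15 (Zone II, w=11) → cum 81
  km 16 (Zone III, w=9) → cum 90
  km 26 (Zone IV, w=7) → cum 97  ≥ 93.5 → median here
  km 28 (Zone V, w=50) → cum 147
  km 39 (Zone VI, w=40) → cum 187
Optimal location: km 26.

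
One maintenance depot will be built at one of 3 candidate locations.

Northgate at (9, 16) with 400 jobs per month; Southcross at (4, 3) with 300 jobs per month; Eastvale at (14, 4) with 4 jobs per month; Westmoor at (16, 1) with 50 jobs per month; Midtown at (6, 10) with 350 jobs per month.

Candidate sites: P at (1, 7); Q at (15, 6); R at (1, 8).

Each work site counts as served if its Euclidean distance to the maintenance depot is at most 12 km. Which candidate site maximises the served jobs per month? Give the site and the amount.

Coverage radius r = 12 km; a point is covered iff (Δx)²+(Δy)² ≤ 12² = 144.
  P (1, 7): covers {Southcross, Midtown} → 650
  Q (15, 6): covers {Northgate, Southcross, Eastvale, Westmoor, Midtown} → 1104
  R (1, 8): covers {Northgate, Southcross, Midtown} → 1050
Maximum coverage at Q: 1104 jobs per month.

Q, covering 1104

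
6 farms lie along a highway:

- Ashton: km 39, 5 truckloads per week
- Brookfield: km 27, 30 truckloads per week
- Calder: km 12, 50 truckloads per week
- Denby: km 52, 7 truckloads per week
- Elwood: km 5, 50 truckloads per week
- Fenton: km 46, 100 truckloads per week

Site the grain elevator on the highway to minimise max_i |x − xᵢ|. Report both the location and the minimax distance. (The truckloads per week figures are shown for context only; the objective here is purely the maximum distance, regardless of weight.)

location 28.5, max distance 23.5

The 1-center on a line is the midpoint of the two extreme points: leftmost at 5, rightmost at 52.
Optimal location = (5 + 52)/2 = 28.5; maximum distance = (52 − 5)/2 = 23.5.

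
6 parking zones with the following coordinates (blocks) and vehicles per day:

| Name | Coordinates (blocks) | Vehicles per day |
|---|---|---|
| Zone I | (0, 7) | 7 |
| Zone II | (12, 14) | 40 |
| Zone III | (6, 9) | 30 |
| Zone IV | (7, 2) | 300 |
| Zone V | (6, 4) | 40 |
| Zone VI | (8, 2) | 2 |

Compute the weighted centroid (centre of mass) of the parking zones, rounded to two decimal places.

(7.20, 3.92)

The minimiser of Σwᵢ‖p−pᵢ‖² is the weighted centroid p* = (Σwᵢpᵢ)/(Σwᵢ).
Σwᵢ = 419.
Σwᵢxᵢ = 7·0 + 40·12 + 30·6 + 300·7 + 40·6 + 2·8 = 3016.
Σwᵢyᵢ = 7·7 + 40·14 + 30·9 + 300·2 + 40·4 + 2·2 = 1643.
x* = 3016/419 = 7.20, y* = 1643/419 = 3.92.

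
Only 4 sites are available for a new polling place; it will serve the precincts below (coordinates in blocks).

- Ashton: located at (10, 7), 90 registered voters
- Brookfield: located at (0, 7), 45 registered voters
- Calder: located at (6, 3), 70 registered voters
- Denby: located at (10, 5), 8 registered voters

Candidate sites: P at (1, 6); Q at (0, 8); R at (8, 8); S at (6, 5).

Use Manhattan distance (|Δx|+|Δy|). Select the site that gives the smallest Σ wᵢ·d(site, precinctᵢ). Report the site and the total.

S, total 1072 blocks

Total weighted distance at each candidate:
  P (1, 6): total = 1630
  Q (0, 8): total = 1909
  R (8, 8): total = 1205
  S (6, 5): total = 1072
Minimum is at S with total 1072 blocks.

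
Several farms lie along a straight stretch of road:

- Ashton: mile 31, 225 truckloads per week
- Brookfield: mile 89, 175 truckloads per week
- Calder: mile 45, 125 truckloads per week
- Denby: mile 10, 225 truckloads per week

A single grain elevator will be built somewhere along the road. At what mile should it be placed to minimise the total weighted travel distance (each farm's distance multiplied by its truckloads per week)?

For a sum of weighted absolute distances on a line, the optimum is the weighted median (not the mean). Total weight W = 750; half-weight = 375.
Sort by position and accumulate weight:
  mile 10 (Denby, w=225) → cum 225
  mile 31 (Ashton, w=225) → cum 450  ≥ 375 → median here
  mile 45 (Calder, w=125) → cum 575
  mile 89 (Brookfield, w=175) → cum 750
Optimal location: mile 31.

x = 31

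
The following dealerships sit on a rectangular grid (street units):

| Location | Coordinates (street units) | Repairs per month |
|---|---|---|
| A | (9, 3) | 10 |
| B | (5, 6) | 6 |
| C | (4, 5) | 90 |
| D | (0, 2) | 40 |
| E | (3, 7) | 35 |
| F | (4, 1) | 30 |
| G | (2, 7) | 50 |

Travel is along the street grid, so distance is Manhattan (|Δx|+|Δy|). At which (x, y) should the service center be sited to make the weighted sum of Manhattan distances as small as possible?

Manhattan distance separates: Σwᵢ(|x−xᵢ|+|y−yᵢ|) = Σwᵢ|x−xᵢ| + Σwᵢ|y−yᵢ|, so x and y are optimised independently as 1-D weighted medians.
Total weight W = 261; half = 130.5.
x-coordinate, sorted with cumulative weight:
  x=0 (D, w=40) cum 40
  x=2 (G, w=50) cum 90
  x=3 (E, w=35) cum 125
  x=4 (C, w=90) cum 215  ← median
  x=4 (F, w=30) cum 245
  x=5 (B, w=6) cum 251
  x=9 (A, w=10) cum 261
⇒ x* = 4
y-coordinate, sorted with cumulative weight:
  y=1 (F, w=30) cum 30
  y=2 (D, w=40) cum 70
  y=3 (A, w=10) cum 80
  y=5 (C, w=90) cum 170  ← median
  y=6 (B, w=6) cum 176
  y=7 (E, w=35) cum 211
  y=7 (G, w=50) cum 261
⇒ y* = 5

(4, 5)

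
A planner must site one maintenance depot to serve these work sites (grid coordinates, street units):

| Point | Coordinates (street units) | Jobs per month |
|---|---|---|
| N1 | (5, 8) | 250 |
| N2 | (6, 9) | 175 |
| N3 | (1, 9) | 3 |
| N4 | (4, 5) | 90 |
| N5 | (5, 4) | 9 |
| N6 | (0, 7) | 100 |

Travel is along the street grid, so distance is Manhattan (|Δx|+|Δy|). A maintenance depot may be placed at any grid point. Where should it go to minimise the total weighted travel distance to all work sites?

(5, 8)

Manhattan distance separates: Σwᵢ(|x−xᵢ|+|y−yᵢ|) = Σwᵢ|x−xᵢ| + Σwᵢ|y−yᵢ|, so x and y are optimised independently as 1-D weighted medians.
Total weight W = 627; half = 313.5.
x-coordinate, sorted with cumulative weight:
  x=0 (N6, w=100) cum 100
  x=1 (N3, w=3) cum 103
  x=4 (N4, w=90) cum 193
  x=5 (N1, w=250) cum 443  ← median
  x=5 (N5, w=9) cum 452
  x=6 (N2, w=175) cum 627
⇒ x* = 5
y-coordinate, sorted with cumulative weight:
  y=4 (N5, w=9) cum 9
  y=5 (N4, w=90) cum 99
  y=7 (N6, w=100) cum 199
  y=8 (N1, w=250) cum 449  ← median
  y=9 (N2, w=175) cum 624
  y=9 (N3, w=3) cum 627
⇒ y* = 8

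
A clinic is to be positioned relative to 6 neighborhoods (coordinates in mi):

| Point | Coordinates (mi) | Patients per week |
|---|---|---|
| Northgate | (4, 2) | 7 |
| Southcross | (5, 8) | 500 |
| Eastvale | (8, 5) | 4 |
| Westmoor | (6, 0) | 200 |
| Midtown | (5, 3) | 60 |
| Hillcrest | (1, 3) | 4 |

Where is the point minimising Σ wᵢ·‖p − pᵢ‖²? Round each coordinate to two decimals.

The minimiser of Σwᵢ‖p−pᵢ‖² is the weighted centroid p* = (Σwᵢpᵢ)/(Σwᵢ).
Σwᵢ = 775.
Σwᵢxᵢ = 7·4 + 500·5 + 4·8 + 200·6 + 60·5 + 4·1 = 4064.
Σwᵢyᵢ = 7·2 + 500·8 + 4·5 + 200·0 + 60·3 + 4·3 = 4226.
x* = 4064/775 = 5.24, y* = 4226/775 = 5.45.

(5.24, 5.45)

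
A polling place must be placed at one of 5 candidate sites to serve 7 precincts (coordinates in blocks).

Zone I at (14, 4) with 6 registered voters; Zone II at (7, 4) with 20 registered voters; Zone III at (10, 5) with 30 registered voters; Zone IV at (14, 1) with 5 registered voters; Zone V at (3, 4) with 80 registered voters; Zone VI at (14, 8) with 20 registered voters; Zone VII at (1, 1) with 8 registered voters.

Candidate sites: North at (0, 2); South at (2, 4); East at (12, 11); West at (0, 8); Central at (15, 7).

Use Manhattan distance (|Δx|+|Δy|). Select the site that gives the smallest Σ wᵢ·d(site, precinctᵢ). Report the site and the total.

South, total 949 blocks

Total weighted distance at each candidate:
  North (0, 2): total = 1557
  South (2, 4): total = 949
  East (12, 11): total = 2142
  West (0, 8): total = 1727
  Central (15, 7): total = 1889
Minimum is at South with total 949 blocks.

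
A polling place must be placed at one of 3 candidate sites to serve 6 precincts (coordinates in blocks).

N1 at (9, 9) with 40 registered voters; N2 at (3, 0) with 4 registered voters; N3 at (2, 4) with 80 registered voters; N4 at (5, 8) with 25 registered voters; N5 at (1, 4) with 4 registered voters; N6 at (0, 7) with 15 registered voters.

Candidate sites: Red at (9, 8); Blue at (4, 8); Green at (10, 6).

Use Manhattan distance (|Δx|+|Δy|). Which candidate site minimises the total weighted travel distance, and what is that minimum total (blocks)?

Blue, total 884 blocks

Total weighted distance at each candidate:
  Red (9, 8): total = 1274
  Blue (4, 8): total = 884
  Green (10, 6): total = 1396
Minimum is at Blue with total 884 blocks.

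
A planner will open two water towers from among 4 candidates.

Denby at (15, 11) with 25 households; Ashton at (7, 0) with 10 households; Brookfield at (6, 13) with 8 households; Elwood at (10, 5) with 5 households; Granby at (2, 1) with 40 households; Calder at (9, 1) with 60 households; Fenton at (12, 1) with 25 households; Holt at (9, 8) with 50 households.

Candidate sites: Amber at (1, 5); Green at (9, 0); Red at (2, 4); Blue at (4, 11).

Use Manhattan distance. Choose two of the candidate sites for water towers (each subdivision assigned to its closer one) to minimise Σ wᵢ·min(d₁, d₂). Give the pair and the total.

{Green, Blue}, total 1237

Evaluate every pair (each demand assigned to the nearer of the two):
  {Green, Blue}: total = 1237
  {Green, Red}: total = 1259
  {Amber, Green}: total = 1339
  {Red, Blue}: total = 1887
  {Amber, Blue}: total = 2157
  {Amber, Red}: total = 2334
Best pair: {Green, Blue} with total 1237.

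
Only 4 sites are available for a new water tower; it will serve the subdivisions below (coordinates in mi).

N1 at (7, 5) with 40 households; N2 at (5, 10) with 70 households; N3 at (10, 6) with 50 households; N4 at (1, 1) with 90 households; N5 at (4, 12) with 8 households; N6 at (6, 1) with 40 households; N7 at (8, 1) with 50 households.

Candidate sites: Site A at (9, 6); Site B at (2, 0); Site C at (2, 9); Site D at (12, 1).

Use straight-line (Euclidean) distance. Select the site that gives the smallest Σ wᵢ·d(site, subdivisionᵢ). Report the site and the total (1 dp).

Total weighted distance at each candidate:
  Site A (9, 6): total = 1935.2
  Site B (2, 0): total = 2207.3
  Site C (2, 9): total = 2516.9
  Site D (12, 1): total = 2862.3
Minimum is at Site A with total 1935.2 mi.

Site A, total 1935.2 mi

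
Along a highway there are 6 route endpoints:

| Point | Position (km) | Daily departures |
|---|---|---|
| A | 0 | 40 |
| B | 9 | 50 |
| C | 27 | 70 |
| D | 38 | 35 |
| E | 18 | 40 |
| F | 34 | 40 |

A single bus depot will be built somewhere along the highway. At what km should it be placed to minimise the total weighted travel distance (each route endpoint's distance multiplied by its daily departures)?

For a sum of weighted absolute distances on a line, the optimum is the weighted median (not the mean). Total weight W = 275; half-weight = 137.5.
Sort by position and accumulate weight:
  km 0 (A, w=40) → cum 40
  km 9 (B, w=50) → cum 90
  km 18 (E, w=40) → cum 130
  km 27 (C, w=70) → cum 200  ≥ 137.5 → median here
  km 34 (F, w=40) → cum 240
  km 38 (D, w=35) → cum 275
Optimal location: km 27.

x = 27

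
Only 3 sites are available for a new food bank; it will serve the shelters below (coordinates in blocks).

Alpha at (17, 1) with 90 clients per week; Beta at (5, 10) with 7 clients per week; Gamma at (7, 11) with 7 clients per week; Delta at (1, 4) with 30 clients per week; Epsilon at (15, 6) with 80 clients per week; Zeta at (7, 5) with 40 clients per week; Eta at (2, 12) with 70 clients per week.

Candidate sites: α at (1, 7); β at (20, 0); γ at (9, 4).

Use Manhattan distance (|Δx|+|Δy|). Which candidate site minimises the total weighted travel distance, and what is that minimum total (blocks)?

Total weighted distance at each candidate:
  α (1, 7): total = 4129
  β (20, 0): total = 5093
  γ (9, 4): total = 3173
Minimum is at γ with total 3173 blocks.

γ, total 3173 blocks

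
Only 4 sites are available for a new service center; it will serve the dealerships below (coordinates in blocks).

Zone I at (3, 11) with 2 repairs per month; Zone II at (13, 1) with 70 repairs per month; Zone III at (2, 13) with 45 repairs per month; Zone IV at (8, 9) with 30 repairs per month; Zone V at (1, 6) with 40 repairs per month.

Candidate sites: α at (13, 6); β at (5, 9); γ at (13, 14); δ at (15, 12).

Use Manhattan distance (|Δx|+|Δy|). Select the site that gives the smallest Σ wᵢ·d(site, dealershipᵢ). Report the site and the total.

β, total 1813 blocks

Total weighted distance at each candidate:
  α (13, 6): total = 1910
  β (5, 9): total = 1813
  γ (13, 14): total = 2576
  δ (15, 12): total = 2666
Minimum is at β with total 1813 blocks.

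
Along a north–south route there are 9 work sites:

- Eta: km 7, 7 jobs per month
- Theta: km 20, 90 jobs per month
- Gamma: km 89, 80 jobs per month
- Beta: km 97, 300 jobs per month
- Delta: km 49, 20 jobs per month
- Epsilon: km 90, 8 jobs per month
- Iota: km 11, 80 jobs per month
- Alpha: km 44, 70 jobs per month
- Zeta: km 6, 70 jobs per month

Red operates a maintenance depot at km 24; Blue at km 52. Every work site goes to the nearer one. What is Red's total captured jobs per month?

The indifferent point is the midpoint (24+52)/2 = 38; work sites left of it (closer to Red at 24) go to Red, those right go to Blue.
  Zeta at 6 (w=70) → Red
  Eta at 7 (w=7) → Red
  Iota at 11 (w=80) → Red
  Theta at 20 (w=90) → Red
  Alpha at 44 (w=70) → Blue
  Delta at 49 (w=20) → Blue
  Gamma at 89 (w=80) → Blue
  Epsilon at 90 (w=8) → Blue
  Beta at 97 (w=300) → Blue
Red captures 247; Blue captures 478.

247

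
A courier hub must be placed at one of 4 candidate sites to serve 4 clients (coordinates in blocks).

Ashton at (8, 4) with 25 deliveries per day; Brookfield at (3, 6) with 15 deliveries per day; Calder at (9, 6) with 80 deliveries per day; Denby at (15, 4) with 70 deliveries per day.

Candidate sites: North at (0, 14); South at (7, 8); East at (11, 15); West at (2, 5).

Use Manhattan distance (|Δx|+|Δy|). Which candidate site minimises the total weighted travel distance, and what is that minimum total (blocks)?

South, total 1375 blocks

Total weighted distance at each candidate:
  North (0, 14): total = 3725
  South (7, 8): total = 1375
  East (11, 15): total = 2535
  West (2, 5): total = 1825
Minimum is at South with total 1375 blocks.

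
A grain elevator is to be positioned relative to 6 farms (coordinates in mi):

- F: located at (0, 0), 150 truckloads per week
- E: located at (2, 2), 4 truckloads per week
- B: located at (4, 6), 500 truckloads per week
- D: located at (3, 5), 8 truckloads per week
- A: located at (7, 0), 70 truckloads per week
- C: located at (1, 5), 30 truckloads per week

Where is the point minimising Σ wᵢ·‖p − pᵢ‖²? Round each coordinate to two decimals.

The minimiser of Σwᵢ‖p−pᵢ‖² is the weighted centroid p* = (Σwᵢpᵢ)/(Σwᵢ).
Σwᵢ = 762.
Σwᵢxᵢ = 150·0 + 4·2 + 500·4 + 8·3 + 70·7 + 30·1 = 2552.
Σwᵢyᵢ = 150·0 + 4·2 + 500·6 + 8·5 + 70·0 + 30·5 = 3198.
x* = 2552/762 = 3.35, y* = 3198/762 = 4.20.

(3.35, 4.20)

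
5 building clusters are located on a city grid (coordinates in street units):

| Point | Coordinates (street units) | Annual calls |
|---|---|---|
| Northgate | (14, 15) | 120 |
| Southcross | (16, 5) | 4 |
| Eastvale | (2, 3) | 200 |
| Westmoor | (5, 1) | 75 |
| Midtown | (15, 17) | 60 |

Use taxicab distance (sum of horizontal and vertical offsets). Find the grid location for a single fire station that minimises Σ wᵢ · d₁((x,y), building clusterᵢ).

(5, 3)

Manhattan distance separates: Σwᵢ(|x−xᵢ|+|y−yᵢ|) = Σwᵢ|x−xᵢ| + Σwᵢ|y−yᵢ|, so x and y are optimised independently as 1-D weighted medians.
Total weight W = 459; half = 229.5.
x-coordinate, sorted with cumulative weight:
  x=2 (Eastvale, w=200) cum 200
  x=5 (Westmoor, w=75) cum 275  ← median
  x=14 (Northgate, w=120) cum 395
  x=15 (Midtown, w=60) cum 455
  x=16 (Southcross, w=4) cum 459
⇒ x* = 5
y-coordinate, sorted with cumulative weight:
  y=1 (Westmoor, w=75) cum 75
  y=3 (Eastvale, w=200) cum 275  ← median
  y=5 (Southcross, w=4) cum 279
  y=15 (Northgate, w=120) cum 399
  y=17 (Midtown, w=60) cum 459
⇒ y* = 3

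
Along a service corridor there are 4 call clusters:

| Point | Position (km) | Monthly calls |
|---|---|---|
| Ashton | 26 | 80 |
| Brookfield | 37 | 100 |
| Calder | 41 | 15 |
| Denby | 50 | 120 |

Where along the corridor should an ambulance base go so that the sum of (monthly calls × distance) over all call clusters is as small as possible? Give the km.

x = 37

For a sum of weighted absolute distances on a line, the optimum is the weighted median (not the mean). Total weight W = 315; half-weight = 157.5.
Sort by position and accumulate weight:
  km 26 (Ashton, w=80) → cum 80
  km 37 (Brookfield, w=100) → cum 180  ≥ 157.5 → median here
  km 41 (Calder, w=15) → cum 195
  km 50 (Denby, w=120) → cum 315
Optimal location: km 37.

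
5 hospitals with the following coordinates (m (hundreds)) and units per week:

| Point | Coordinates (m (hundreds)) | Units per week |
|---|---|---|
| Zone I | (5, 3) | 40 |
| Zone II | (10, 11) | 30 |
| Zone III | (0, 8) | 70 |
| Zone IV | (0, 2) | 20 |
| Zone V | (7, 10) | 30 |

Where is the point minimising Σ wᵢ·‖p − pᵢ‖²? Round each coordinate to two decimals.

(3.74, 7.11)

The minimiser of Σwᵢ‖p−pᵢ‖² is the weighted centroid p* = (Σwᵢpᵢ)/(Σwᵢ).
Σwᵢ = 190.
Σwᵢxᵢ = 40·5 + 30·10 + 70·0 + 20·0 + 30·7 = 710.
Σwᵢyᵢ = 40·3 + 30·11 + 70·8 + 20·2 + 30·10 = 1350.
x* = 710/190 = 3.74, y* = 1350/190 = 7.11.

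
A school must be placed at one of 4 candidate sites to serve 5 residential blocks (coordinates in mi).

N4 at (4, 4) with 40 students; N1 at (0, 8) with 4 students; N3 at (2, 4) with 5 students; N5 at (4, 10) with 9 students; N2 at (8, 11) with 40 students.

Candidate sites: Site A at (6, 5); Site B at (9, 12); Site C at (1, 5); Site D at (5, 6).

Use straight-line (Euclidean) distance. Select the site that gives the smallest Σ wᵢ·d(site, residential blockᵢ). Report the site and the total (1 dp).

Site D, total 399.4 mi

Total weighted distance at each candidate:
  Site A (6, 5): total = 438.3
  Site B (9, 12): total = 574.9
  Site C (1, 5): total = 567.5
  Site D (5, 6): total = 399.4
Minimum is at Site D with total 399.4 mi.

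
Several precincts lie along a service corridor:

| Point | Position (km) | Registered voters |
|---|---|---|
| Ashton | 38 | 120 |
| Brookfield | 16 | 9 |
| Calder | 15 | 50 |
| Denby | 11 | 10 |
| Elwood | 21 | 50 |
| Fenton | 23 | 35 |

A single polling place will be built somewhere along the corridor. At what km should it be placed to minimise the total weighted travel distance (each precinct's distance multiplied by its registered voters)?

For a sum of weighted absolute distances on a line, the optimum is the weighted median (not the mean). Total weight W = 274; half-weight = 137.
Sort by position and accumulate weight:
  km 11 (Denby, w=10) → cum 10
  km 15 (Calder, w=50) → cum 60
  km 16 (Brookfield, w=9) → cum 69
  km 21 (Elwood, w=50) → cum 119
  km 23 (Fenton, w=35) → cum 154  ≥ 137 → median here
  km 38 (Ashton, w=120) → cum 274
Optimal location: km 23.

x = 23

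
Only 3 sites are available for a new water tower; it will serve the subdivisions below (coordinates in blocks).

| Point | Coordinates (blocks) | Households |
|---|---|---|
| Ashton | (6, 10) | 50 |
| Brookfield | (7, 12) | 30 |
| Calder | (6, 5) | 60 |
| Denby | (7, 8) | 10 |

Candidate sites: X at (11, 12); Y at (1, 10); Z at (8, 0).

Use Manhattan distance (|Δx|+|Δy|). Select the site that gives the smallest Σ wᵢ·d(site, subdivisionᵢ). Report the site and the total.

Total weighted distance at each candidate:
  X (11, 12): total = 1270
  Y (1, 10): total = 1170
  Z (8, 0): total = 1500
Minimum is at Y with total 1170 blocks.

Y, total 1170 blocks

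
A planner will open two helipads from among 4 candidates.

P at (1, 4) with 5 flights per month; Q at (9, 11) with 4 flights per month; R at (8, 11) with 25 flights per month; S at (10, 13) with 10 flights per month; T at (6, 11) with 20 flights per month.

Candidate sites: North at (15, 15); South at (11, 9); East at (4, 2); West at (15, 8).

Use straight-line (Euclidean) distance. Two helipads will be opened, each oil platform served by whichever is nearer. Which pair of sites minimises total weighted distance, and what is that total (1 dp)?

Evaluate every pair (each demand assigned to the nearer of the two):
  {South, East}: total = 268.4
  {North, South}: total = 306.3
  {South, West}: total = 306.3
  {North, East}: total = 486.7
  {East, West}: total = 490.4
  {North, West}: total = 533.6
Best pair: {South, East} with total 268.4.

{South, East}, total 268.4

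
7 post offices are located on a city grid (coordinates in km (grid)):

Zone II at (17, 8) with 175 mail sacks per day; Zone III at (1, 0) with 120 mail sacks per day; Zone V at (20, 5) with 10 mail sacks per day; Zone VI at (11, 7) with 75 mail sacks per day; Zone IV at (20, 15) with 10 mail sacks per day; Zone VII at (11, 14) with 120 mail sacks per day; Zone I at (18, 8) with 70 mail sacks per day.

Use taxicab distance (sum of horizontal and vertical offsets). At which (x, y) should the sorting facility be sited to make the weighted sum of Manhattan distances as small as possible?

(11, 8)

Manhattan distance separates: Σwᵢ(|x−xᵢ|+|y−yᵢ|) = Σwᵢ|x−xᵢ| + Σwᵢ|y−yᵢ|, so x and y are optimised independently as 1-D weighted medians.
Total weight W = 580; half = 290.
x-coordinate, sorted with cumulative weight:
  x=1 (Zone III, w=120) cum 120
  x=11 (Zone VI, w=75) cum 195
  x=11 (Zone VII, w=120) cum 315  ← median
  x=17 (Zone II, w=175) cum 490
  x=18 (Zone I, w=70) cum 560
  x=20 (Zone V, w=10) cum 570
  x=20 (Zone IV, w=10) cum 580
⇒ x* = 11
y-coordinate, sorted with cumulative weight:
  y=0 (Zone III, w=120) cum 120
  y=5 (Zone V, w=10) cum 130
  y=7 (Zone VI, w=75) cum 205
  y=8 (Zone II, w=175) cum 380  ← median
  y=8 (Zone I, w=70) cum 450
  y=14 (Zone VII, w=120) cum 570
  y=15 (Zone IV, w=10) cum 580
⇒ y* = 8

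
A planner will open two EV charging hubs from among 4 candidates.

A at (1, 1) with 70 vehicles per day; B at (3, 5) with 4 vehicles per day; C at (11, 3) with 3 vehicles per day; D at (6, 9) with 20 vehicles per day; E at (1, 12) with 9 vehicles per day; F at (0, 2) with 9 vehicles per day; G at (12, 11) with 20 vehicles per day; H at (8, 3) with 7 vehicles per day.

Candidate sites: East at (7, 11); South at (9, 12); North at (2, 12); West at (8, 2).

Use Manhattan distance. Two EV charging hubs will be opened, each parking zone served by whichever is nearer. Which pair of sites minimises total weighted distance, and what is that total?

Evaluate every pair (each demand assigned to the nearer of the two):
  {East, West}: total = 906
  {South, West}: total = 955
  {North, West}: total = 1052
  {East, North}: total = 1248
  {South, North}: total = 1292
  {East, South}: total = 1603
Best pair: {East, West} with total 906.

{East, West}, total 906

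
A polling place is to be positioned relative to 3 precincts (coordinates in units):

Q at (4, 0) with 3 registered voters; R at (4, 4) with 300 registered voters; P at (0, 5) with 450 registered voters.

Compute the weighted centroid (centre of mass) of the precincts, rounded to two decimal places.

The minimiser of Σwᵢ‖p−pᵢ‖² is the weighted centroid p* = (Σwᵢpᵢ)/(Σwᵢ).
Σwᵢ = 753.
Σwᵢxᵢ = 3·4 + 300·4 + 450·0 = 1212.
Σwᵢyᵢ = 3·0 + 300·4 + 450·5 = 3450.
x* = 1212/753 = 1.61, y* = 3450/753 = 4.58.

(1.61, 4.58)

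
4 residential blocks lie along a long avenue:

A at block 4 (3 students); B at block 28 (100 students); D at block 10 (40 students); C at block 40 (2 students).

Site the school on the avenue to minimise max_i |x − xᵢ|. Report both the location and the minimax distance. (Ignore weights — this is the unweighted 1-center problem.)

The 1-center on a line is the midpoint of the two extreme points: leftmost at 4, rightmost at 40.
Optimal location = (4 + 40)/2 = 22; maximum distance = (40 − 4)/2 = 18.

location 22, max distance 18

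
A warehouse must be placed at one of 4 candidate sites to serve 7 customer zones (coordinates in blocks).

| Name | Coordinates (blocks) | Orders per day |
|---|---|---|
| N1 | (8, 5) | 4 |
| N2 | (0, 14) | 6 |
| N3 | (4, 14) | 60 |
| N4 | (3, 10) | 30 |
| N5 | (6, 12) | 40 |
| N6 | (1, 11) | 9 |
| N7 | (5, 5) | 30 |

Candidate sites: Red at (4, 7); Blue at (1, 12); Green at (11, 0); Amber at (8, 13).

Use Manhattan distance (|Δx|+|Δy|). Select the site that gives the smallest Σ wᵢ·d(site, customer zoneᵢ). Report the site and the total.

Blue, total 1033 blocks

Total weighted distance at each candidate:
  Red (4, 7): total = 1063
  Blue (1, 12): total = 1033
  Green (11, 0): total = 3181
  Amber (8, 13): total = 1157
Minimum is at Blue with total 1033 blocks.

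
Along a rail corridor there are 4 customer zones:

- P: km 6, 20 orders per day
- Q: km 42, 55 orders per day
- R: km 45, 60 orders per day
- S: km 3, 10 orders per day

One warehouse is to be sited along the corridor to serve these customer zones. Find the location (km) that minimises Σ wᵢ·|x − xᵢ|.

x = 42

For a sum of weighted absolute distances on a line, the optimum is the weighted median (not the mean). Total weight W = 145; half-weight = 72.5.
Sort by position and accumulate weight:
  km 3 (S, w=10) → cum 10
  km 6 (P, w=20) → cum 30
  km 42 (Q, w=55) → cum 85  ≥ 72.5 → median here
  km 45 (R, w=60) → cum 145
Optimal location: km 42.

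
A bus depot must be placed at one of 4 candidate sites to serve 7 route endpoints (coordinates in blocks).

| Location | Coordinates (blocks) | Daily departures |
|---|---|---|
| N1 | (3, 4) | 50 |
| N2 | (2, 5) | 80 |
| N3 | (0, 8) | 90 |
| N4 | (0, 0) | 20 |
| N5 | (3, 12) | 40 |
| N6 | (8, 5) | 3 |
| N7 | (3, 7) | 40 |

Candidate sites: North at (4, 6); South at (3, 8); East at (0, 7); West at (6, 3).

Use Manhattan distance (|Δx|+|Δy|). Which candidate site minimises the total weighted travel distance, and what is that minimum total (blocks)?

South, total 1234 blocks

Total weighted distance at each candidate:
  North (4, 6): total = 1505
  South (3, 8): total = 1234
  East (0, 7): total = 1320
  West (6, 3): total = 2622
Minimum is at South with total 1234 blocks.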